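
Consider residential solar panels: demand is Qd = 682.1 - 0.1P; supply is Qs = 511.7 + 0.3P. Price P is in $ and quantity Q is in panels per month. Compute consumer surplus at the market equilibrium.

The market clears where 682.1 - 0.1P = 511.7 + 0.3P. Rearranging, 0.4P = 170.4, hence P* = 426.
Then Q* = 682.1 - 0.1(426) = 639.5.
Demand choke price (Qd = 0): P = 682.1/0.1 = 6821. Consumer surplus = ½ × (6821 - 426) × 639.5 = 2044801.25.

Consumer surplus = 2044801.25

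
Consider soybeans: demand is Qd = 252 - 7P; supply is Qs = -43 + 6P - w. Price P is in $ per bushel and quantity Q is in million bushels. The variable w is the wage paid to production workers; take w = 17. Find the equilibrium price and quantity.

With w = 17, supply is Qs = -60 + 6P.
Set Qd = Qs: 252 - 7P = -60 + 6P, so 312 = 13P and P* = 24.
Plugging P* into demand: Q* = 252 - 7(24) = 84.

P* = 24, Q* = 84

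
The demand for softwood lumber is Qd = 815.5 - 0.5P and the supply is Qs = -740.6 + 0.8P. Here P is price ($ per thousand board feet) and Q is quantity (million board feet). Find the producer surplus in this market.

At equilibrium Qd = Qs, so 815.5 - 0.5P = -740.6 + 0.8P; collecting terms, 1556.1 = 1.3P and P* = 1197.
Then Q* = 815.5 - 0.5(1197) = 217.
Supply choke price (Qs = 0): P = 925.75. Producer surplus = ½ × (1197 - 925.75) × 217 = 29430.625.

Producer surplus = 29430.625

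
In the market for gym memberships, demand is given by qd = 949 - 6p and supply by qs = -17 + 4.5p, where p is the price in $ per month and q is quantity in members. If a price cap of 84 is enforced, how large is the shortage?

Shortage = 84

At p = 84: qd = 445 and qs = 361.
Shortage = qd - qs = 445 - 361 = 84.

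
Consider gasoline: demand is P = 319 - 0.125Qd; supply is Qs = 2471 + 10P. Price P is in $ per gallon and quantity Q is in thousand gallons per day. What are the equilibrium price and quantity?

P* = 4.5, Q* = 2516

Rewriting in direct form: Qd = 2552 - 8P.
At equilibrium Qd = Qs, so 2552 - 8P = 2471 + 10P; collecting terms, 81 = 18P and P* = 4.5.
Then Q* = 2552 - 8(4.5) = 2516.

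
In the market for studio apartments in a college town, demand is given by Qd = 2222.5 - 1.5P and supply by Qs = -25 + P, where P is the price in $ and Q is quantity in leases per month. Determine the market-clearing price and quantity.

P* = 899, Q* = 874

Set Qd = Qs: 2222.5 - 1.5P = -25 + P, so 2247.5 = 2.5P and P* = 899.
Substitute back: Q* = 2222.5 - 1.5(899) = 874.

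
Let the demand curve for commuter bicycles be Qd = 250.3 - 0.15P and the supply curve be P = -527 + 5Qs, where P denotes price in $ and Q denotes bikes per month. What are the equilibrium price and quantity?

P* = 414, Q* = 188.2

In direct form, Qs = 105.4 + 0.2P.
At equilibrium Qd = Qs, so 250.3 - 0.15P = 105.4 + 0.2P; collecting terms, 144.9 = 0.35P and P* = 414.
Plugging P* into demand: Q* = 250.3 - 0.15(414) = 188.2.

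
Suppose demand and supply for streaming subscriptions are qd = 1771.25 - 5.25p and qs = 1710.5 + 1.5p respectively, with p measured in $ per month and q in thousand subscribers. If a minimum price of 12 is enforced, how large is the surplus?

Surplus = 20.25

Evaluating both curves at the floor price 12 gives qd = 1708.25, qs = 1728.5.
Surplus = qs - qd = 1728.5 - 1708.25 = 20.25.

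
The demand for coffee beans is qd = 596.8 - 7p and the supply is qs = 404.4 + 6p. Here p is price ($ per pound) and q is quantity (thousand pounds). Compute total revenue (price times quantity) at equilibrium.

Total revenue = 7299.36

The market clears where 596.8 - 7p = 404.4 + 6p. Rearranging, 13p = 192.4, hence p* = 14.8.
Then q* = 596.8 - 7(14.8) = 493.2.
Total revenue = p* × q* = 14.8 × 493.2 = 7299.36.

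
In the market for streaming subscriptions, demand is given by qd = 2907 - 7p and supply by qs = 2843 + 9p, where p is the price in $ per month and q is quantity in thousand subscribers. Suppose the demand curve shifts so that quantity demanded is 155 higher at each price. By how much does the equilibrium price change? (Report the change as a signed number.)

Δp = 9.6875

Equating demand and supply, 2907 - 7p = 2843 + 9p gives 16p = 64, so p* = 4.
Substitute back: q* = 2907 - 7(4) = 2879.
After the shift, demand is qd = 3062 - 7p.
The new intersection has 219 = 16p, i.e. p = 13.6875, q = 2966.1875.
Δp = 13.6875 - 4 = 9.6875.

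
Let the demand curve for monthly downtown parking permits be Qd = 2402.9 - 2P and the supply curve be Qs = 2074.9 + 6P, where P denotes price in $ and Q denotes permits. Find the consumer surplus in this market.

At equilibrium Qd = Qs, so 2402.9 - 2P = 2074.9 + 6P; collecting terms, 328 = 8P and P* = 41.
Substitute back: Q* = 2402.9 - 2(41) = 2320.9.
Demand choke price (Qd = 0): P = 2402.9/2 = 1201.45. Consumer surplus = ½ × (1201.45 - 41) × 2320.9 = 1346644.2025.

Consumer surplus = 1346644.2025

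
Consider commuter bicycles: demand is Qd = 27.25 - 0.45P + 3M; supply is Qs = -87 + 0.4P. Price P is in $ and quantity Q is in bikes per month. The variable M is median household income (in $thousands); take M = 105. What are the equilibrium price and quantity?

With M = 105, demand is Qd = 342.25 - 0.45P.
Set Qd = Qs: 342.25 - 0.45P = -87 + 0.4P, so 429.25 = 0.85P and P* = 505.
Substitute back: Q* = 342.25 - 0.45(505) = 115.

P* = 505, Q* = 115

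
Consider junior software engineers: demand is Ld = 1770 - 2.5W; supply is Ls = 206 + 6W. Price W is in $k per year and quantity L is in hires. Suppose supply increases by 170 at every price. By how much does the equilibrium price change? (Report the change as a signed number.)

ΔW = -20

The market clears where 1770 - 2.5W = 206 + 6W. Rearranging, 8.5W = 1564, hence W* = 184.
Then L* = 1770 - 2.5(184) = 1310.
After the shift, supply is Ls = 376 + 6W.
New equilibrium: 1394 = 8.5W, so W = 164 and L = 1360.
ΔW = 164 - 184 = -20.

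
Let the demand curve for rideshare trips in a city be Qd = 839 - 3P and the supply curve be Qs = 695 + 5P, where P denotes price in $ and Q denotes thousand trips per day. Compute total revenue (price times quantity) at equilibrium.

Total revenue = 14130

The market clears where 839 - 3P = 695 + 5P. Rearranging, 8P = 144, hence P* = 18.
Substitute back: Q* = 839 - 3(18) = 785.
Total revenue = P* × Q* = 18 × 785 = 14130.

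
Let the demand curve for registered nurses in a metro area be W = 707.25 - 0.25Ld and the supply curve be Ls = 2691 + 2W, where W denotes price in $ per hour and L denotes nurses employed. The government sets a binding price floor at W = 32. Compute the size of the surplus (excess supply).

Rewriting in direct form: Ld = 2829 - 4W.
With W fixed at 32, quantity demanded is 2701 and quantity supplied is 2755.
Surplus = Ls - Ld = 2755 - 2701 = 54.

Surplus = 54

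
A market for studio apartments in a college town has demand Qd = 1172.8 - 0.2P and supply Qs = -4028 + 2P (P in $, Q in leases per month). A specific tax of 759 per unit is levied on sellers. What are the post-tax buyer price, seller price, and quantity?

Sellers keep P_s = P_b - 759 per unit, so supply in terms of the buyer price is Qs = -5546 + 2P_b.
Equate demand and the shifted supply: 1172.8 - 0.2P_b = -5546 + 2P_b, giving 2.2P_b = 6718.8, so P_b = 3054.
Then P_s = 3054 - 759 = 2295 and Q = 1172.8 - 0.2(3054) = 562.

P_b = 3054, P_s = 2295, Q = 562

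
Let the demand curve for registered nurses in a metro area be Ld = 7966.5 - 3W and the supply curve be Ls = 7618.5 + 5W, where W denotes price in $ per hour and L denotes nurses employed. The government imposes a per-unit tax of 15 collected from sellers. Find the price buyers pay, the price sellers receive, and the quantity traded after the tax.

W_b = 52.875, W_s = 37.875, L = 7807.875

The tax drives a wedge W_b - W_s = 15. Substituting W_s = W_b - 15 into supply: Ls = 7543.5 + 5W_b.
Market clearing requires 7966.5 - 3W_b = 7543.5 + 5W_b; hence 423 = 8W_b and W_b = 52.875.
So W_s = 37.875 and the quantity traded is L = 7966.5 - 3(52.875) = 7807.875.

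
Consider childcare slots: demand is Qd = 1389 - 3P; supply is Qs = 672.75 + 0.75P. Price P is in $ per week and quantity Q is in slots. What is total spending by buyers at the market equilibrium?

Total spending by buyers = 155856

The market clears where 1389 - 3P = 672.75 + 0.75P. Rearranging, 3.75P = 716.25, hence P* = 191.
From the demand curve, Q* = 1389 - 3(191) = 816.
Total spending by buyers = P* × Q* = 191 × 816 = 155856.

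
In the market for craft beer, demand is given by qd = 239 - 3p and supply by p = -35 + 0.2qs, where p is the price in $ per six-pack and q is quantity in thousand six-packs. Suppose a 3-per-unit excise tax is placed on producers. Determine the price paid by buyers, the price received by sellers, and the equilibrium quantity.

Rewriting in direct form: qs = 175 + 5p.
The tax drives a wedge p_b - p_s = 3. Substituting p_s = p_b - 3 into supply: qs = 160 + 5p_b.
Market clearing requires 239 - 3p_b = 160 + 5p_b; hence 79 = 8p_b and p_b = 9.875.
Then p_s = 9.875 - 3 = 6.875 and q = 239 - 3(9.875) = 209.375.

p_b = 9.875, p_s = 6.875, q = 209.375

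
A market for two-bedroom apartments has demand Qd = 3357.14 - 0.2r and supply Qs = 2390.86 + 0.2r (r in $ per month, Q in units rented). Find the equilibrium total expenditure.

Equating demand and supply, 3357.14 - 0.2r = 2390.86 + 0.2r gives 0.4r = 966.28, so r* = 2415.7.
Plugging r* into demand: Q* = 3357.14 - 0.2(2415.7) = 2874.
Total expenditure = r* × Q* = 2415.7 × 2874 = 6942721.8.

Total expenditure = 6942721.8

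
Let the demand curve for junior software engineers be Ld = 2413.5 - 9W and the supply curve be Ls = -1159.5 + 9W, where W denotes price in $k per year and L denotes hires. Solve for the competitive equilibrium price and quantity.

W* = 198.5, L* = 627

Set Ld = Ls: 2413.5 - 9W = -1159.5 + 9W, so 3573 = 18W and W* = 198.5.
Then L* = 2413.5 - 9(198.5) = 627.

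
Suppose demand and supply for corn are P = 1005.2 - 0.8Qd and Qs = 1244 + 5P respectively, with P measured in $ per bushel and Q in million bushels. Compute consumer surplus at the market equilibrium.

In direct form, Qd = 1256.5 - 1.25P.
Set Qd = Qs: 1256.5 - 1.25P = 1244 + 5P, so 12.5 = 6.25P and P* = 2.
From the demand curve, Q* = 1256.5 - 1.25(2) = 1254.
Demand choke price (Qd = 0): P = 1256.5/1.25 = 1005.2. Consumer surplus = ½ × (1005.2 - 2) × 1254 = 629006.4.

Consumer surplus = 629006.4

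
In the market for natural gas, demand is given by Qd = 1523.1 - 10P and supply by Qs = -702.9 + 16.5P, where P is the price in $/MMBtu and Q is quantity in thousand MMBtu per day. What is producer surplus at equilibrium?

Equating demand and supply, 1523.1 - 10P = -702.9 + 16.5P gives 26.5P = 2226, so P* = 84.
Substitute back: Q* = 1523.1 - 10(84) = 683.1.
Supply choke price (Qs = 0): P = 42.6. Producer surplus = ½ × (84 - 42.6) × 683.1 = 14140.17.

Producer surplus = 14140.17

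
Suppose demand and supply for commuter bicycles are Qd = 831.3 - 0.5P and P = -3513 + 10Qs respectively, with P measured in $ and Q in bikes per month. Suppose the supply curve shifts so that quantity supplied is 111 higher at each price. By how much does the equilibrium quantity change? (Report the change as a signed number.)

ΔQ = 92.5

In direct form, Qs = 351.3 + 0.1P.
The market clears where 831.3 - 0.5P = 351.3 + 0.1P. Rearranging, 0.6P = 480, hence P* = 800.
Then Q* = 831.3 - 0.5(800) = 431.3.
After the shift, supply is Qs = 462.3 + 0.1P.
The new intersection has 369 = 0.6P, i.e. P = 615, Q = 523.8.
ΔQ = 523.8 - 431.3 = 92.5.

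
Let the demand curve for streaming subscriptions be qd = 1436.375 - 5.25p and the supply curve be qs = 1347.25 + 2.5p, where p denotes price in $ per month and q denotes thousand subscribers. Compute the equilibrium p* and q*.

The market clears where 1436.375 - 5.25p = 1347.25 + 2.5p. Rearranging, 7.75p = 89.125, hence p* = 11.5.
Plugging p* into demand: q* = 1436.375 - 5.25(11.5) = 1376.

p* = 11.5, q* = 1376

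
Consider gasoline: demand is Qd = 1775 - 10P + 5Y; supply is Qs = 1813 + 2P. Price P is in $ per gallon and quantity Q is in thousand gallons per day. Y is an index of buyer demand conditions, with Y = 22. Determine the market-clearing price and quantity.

P* = 6, Q* = 1825

With Y = 22, demand is Qd = 1885 - 10P.
At equilibrium Qd = Qs, so 1885 - 10P = 1813 + 2P; collecting terms, 72 = 12P and P* = 6.
Substitute back: Q* = 1885 - 10(6) = 1825.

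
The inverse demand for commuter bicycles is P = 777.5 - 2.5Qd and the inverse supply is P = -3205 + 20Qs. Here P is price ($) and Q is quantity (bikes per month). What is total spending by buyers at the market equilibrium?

Solving each curve for Q: Qd = 311 - 0.4P and Qs = 160.25 + 0.05P.
Set Qd = Qs: 311 - 0.4P = 160.25 + 0.05P, so 150.75 = 0.45P and P* = 335.
Then Q* = 311 - 0.4(335) = 177.
Total spending by buyers = P* × Q* = 335 × 177 = 59295.

Total spending by buyers = 59295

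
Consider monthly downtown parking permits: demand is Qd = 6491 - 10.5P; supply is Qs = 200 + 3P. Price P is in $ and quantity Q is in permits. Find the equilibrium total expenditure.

Total expenditure = 744668

At equilibrium Qd = Qs, so 6491 - 10.5P = 200 + 3P; collecting terms, 6291 = 13.5P and P* = 466.
Plugging P* into demand: Q* = 6491 - 10.5(466) = 1598.
Total expenditure = P* × Q* = 466 × 1598 = 744668.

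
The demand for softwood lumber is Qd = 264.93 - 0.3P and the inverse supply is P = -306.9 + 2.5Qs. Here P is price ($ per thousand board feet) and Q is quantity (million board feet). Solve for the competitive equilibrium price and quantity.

Inverting to quantity form: Qs = 122.76 + 0.4P.
Equating demand and supply, 264.93 - 0.3P = 122.76 + 0.4P gives 0.7P = 142.17, so P* = 203.1.
Plugging P* into demand: Q* = 264.93 - 0.3(203.1) = 204.

P* = 203.1, Q* = 204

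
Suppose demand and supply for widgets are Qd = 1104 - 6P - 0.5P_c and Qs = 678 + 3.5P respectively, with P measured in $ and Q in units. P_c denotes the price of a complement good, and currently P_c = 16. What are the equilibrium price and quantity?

P* = 44, Q* = 832

With P_c = 16, demand is Qd = 1096 - 6P.
Set Qd = Qs: 1096 - 6P = 678 + 3.5P, so 418 = 9.5P and P* = 44.
From the demand curve, Q* = 1096 - 6(44) = 832.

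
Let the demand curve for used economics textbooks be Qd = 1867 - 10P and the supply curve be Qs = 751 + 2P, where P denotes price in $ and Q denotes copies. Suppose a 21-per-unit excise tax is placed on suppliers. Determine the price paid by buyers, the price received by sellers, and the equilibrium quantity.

Suppliers keep P_s = P_b - 21 per unit, so supply in terms of the buyer price is Qs = 709 + 2P_b.
Market clearing requires 1867 - 10P_b = 709 + 2P_b; hence 1158 = 12P_b and P_b = 96.5.
So P_s = 75.5 and the quantity traded is Q = 1867 - 10(96.5) = 902.

P_b = 96.5, P_s = 75.5, Q = 902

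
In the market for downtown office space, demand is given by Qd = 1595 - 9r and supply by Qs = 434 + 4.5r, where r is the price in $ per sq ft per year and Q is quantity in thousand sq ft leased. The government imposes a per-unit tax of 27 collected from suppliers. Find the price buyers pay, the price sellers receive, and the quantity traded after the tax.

r_b = 95, r_s = 68, Q = 740

With a tax of 27 on suppliers, they supply based on the net price r_s = r_b - 27, so Qs = 312.5 + 4.5r_b.
Equate demand and the shifted supply: 1595 - 9r_b = 312.5 + 4.5r_b, giving 13.5r_b = 1282.5, so r_b = 95.
Then r_s = 95 - 27 = 68 and Q = 1595 - 9(95) = 740.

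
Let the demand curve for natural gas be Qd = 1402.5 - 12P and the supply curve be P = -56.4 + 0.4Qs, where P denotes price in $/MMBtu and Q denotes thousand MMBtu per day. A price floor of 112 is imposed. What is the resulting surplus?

In direct form, Qs = 141 + 2.5P.
With P fixed at 112, quantity demanded is 58.5 and quantity supplied is 421.
Surplus = Qs - Qd = 421 - 58.5 = 362.5.

Surplus = 362.5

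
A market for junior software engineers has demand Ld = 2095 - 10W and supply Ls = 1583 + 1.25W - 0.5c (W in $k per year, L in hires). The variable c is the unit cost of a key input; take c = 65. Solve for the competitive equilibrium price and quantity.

With c = 65, supply is Ls = 1550.5 + 1.25W.
Set Ld = Ls: 2095 - 10W = 1550.5 + 1.25W, so 544.5 = 11.25W and W* = 48.4.
Then L* = 2095 - 10(48.4) = 1611.

W* = 48.4, L* = 1611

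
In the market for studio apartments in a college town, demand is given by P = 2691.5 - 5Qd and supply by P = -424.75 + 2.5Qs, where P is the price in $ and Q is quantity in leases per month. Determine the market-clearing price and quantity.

In direct form, Qd = 538.3 - 0.2P and Qs = 169.9 + 0.4P.
The market clears where 538.3 - 0.2P = 169.9 + 0.4P. Rearranging, 0.6P = 368.4, hence P* = 614.
Substitute back: Q* = 538.3 - 0.2(614) = 415.5.

P* = 614, Q* = 415.5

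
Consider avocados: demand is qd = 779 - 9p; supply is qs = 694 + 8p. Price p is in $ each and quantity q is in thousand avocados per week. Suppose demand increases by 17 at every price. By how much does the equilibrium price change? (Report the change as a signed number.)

Δp = 1

At equilibrium qd = qs, so 779 - 9p = 694 + 8p; collecting terms, 85 = 17p and p* = 5.
Substitute back: q* = 779 - 9(5) = 734.
After the shift, demand is qd = 796 - 9p.
The new intersection has 102 = 17p, i.e. p = 6, q = 742.
Δp = 6 - 5 = 1.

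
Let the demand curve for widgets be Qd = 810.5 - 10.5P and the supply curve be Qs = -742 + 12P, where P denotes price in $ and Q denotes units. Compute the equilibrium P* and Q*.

P* = 69, Q* = 86

The market clears where 810.5 - 10.5P = -742 + 12P. Rearranging, 22.5P = 1552.5, hence P* = 69.
Substitute back: Q* = 810.5 - 10.5(69) = 86.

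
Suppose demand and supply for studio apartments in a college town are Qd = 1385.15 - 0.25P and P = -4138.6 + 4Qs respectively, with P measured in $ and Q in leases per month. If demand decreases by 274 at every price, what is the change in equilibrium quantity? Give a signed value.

ΔQ = -137

In direct form, Qs = 1034.65 + 0.25P.
Set Qd = Qs: 1385.15 - 0.25P = 1034.65 + 0.25P, so 350.5 = 0.5P and P* = 701.
Substitute back: Q* = 1385.15 - 0.25(701) = 1209.9.
After the shift, demand is Qd = 1111.15 - 0.25P.
Re-solving, 0.5P = 76.5 gives P = 153 and Q = 1072.9.
ΔQ = 1072.9 - 1209.9 = -137.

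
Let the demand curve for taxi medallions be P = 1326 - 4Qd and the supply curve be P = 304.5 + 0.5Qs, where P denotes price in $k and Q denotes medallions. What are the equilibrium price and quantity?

P* = 418, Q* = 227

Rewriting in direct form: Qd = 331.5 - 0.25P and Qs = -609 + 2P.
At equilibrium Qd = Qs, so 331.5 - 0.25P = -609 + 2P; collecting terms, 940.5 = 2.25P and P* = 418.
Substitute back: Q* = 331.5 - 0.25(418) = 227.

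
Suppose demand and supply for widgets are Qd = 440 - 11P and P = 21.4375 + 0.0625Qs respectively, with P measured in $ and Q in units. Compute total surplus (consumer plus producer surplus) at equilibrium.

Solving each curve for Q: Qs = -343 + 16P.
The market clears where 440 - 11P = -343 + 16P. Rearranging, 27P = 783, hence P* = 29.
Then Q* = 440 - 11(29) = 121.
Demand choke price = 40; supply choke price = 21.4375. CS = ½(40 - 29)(121) = 665.5; PS = ½(29 - 21.4375)(121) = 457.53125. Total surplus = 1123.03125.

Total surplus = 1123.03125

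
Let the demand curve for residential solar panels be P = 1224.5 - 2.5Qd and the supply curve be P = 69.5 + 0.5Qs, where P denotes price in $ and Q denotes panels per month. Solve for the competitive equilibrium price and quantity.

In direct form, Qd = 489.8 - 0.4P and Qs = -139 + 2P.
Set Qd = Qs: 489.8 - 0.4P = -139 + 2P, so 628.8 = 2.4P and P* = 262.
Plugging P* into demand: Q* = 489.8 - 0.4(262) = 385.

P* = 262, Q* = 385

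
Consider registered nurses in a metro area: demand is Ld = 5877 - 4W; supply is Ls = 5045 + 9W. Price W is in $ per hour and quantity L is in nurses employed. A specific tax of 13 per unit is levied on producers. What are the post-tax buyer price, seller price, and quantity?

W_b = 73, W_s = 60, L = 5585

Producers keep W_s = W_b - 13 per unit, so supply in terms of the buyer price is Ls = 4928 + 9W_b.
Equate demand and the shifted supply: 5877 - 4W_b = 4928 + 9W_b, giving 13W_b = 949, so W_b = 73.
Then W_s = 73 - 13 = 60 and L = 5877 - 4(73) = 5585.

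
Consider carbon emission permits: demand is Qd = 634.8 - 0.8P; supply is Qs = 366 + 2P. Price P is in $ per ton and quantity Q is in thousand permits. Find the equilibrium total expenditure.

Total expenditure = 53568

Equating demand and supply, 634.8 - 0.8P = 366 + 2P gives 2.8P = 268.8, so P* = 96.
Substitute back: Q* = 634.8 - 0.8(96) = 558.
Total expenditure = P* × Q* = 96 × 558 = 53568.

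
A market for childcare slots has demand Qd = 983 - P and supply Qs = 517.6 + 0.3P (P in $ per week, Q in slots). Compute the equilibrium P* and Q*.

At equilibrium Qd = Qs, so 983 - P = 517.6 + 0.3P; collecting terms, 465.4 = 1.3P and P* = 358.
Plugging P* into demand: Q* = 983 - 358 = 625.

P* = 358, Q* = 625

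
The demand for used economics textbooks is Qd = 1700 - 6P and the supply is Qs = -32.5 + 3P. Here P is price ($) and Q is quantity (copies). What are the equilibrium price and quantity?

P* = 192.5, Q* = 545

At equilibrium Qd = Qs, so 1700 - 6P = -32.5 + 3P; collecting terms, 1732.5 = 9P and P* = 192.5.
Plugging P* into demand: Q* = 1700 - 6(192.5) = 545.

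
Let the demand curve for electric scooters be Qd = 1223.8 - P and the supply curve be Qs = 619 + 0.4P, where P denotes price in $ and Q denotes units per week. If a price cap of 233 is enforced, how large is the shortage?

Shortage = 278.6

At P = 233: Qd = 990.8 and Qs = 712.2.
Shortage = Qd - Qs = 990.8 - 712.2 = 278.6.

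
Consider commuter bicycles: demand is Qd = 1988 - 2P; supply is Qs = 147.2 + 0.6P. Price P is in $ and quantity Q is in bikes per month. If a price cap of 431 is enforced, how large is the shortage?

Shortage = 720.2

At P = 431: Qd = 1126 and Qs = 405.8.
Shortage = Qd - Qs = 1126 - 405.8 = 720.2.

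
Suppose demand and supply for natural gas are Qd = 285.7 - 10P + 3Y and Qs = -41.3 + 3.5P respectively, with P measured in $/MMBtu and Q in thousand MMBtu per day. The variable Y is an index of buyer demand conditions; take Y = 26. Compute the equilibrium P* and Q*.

P* = 30, Q* = 63.7

With Y = 26, demand is Qd = 363.7 - 10P.
Set Qd = Qs: 363.7 - 10P = -41.3 + 3.5P, so 405 = 13.5P and P* = 30.
Plugging P* into demand: Q* = 363.7 - 10(30) = 63.7.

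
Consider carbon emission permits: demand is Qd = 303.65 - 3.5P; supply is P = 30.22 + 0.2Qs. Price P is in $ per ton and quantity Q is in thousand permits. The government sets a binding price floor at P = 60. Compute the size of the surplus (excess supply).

Rewriting in direct form: Qs = -151.1 + 5P.
At P = 60: Qd = 93.65 and Qs = 148.9.
Surplus = Qs - Qd = 148.9 - 93.65 = 55.25.

Surplus = 55.25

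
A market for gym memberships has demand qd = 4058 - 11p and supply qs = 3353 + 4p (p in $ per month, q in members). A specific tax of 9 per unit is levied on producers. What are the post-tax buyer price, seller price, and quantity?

p_b = 49.4, p_s = 40.4, q = 3514.6

The tax drives a wedge p_b - p_s = 9. Substituting p_s = p_b - 9 into supply: qs = 3317 + 4p_b.
Equate demand and the shifted supply: 4058 - 11p_b = 3317 + 4p_b, giving 15p_b = 741, so p_b = 49.4.
So p_s = 40.4 and the quantity traded is q = 4058 - 11(49.4) = 3514.6.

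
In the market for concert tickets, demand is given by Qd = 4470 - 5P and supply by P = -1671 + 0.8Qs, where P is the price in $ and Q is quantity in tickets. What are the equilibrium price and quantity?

P* = 381, Q* = 2565

In direct form, Qs = 2088.75 + 1.25P.
Equating demand and supply, 4470 - 5P = 2088.75 + 1.25P gives 6.25P = 2381.25, so P* = 381.
Substitute back: Q* = 4470 - 5(381) = 2565.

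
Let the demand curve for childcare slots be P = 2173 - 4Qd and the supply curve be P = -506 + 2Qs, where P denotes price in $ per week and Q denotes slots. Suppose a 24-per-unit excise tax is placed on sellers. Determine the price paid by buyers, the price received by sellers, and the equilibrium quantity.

P_b = 403, P_s = 379, Q = 442.5

In direct form, Qd = 543.25 - 0.25P and Qs = 253 + 0.5P.
With a tax of 24 on sellers, they supply based on the net price P_s = P_b - 24, so Qs = 241 + 0.5P_b.
Equate demand and the shifted supply: 543.25 - 0.25P_b = 241 + 0.5P_b, giving 0.75P_b = 302.25, so P_b = 403.
So P_s = 379 and the quantity traded is Q = 543.25 - 0.25(403) = 442.5.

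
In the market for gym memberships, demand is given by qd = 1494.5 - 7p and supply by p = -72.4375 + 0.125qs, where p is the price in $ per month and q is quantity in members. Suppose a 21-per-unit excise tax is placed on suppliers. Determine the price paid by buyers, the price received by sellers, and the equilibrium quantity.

p_b = 72.2, p_s = 51.2, q = 989.1

Solving each curve for q: qs = 579.5 + 8p.
With a tax of 21 on suppliers, they supply based on the net price p_s = p_b - 21, so qs = 411.5 + 8p_b.
Equate demand and the shifted supply: 1494.5 - 7p_b = 411.5 + 8p_b, giving 15p_b = 1083, so p_b = 72.2.
So p_s = 51.2 and the quantity traded is q = 1494.5 - 7(72.2) = 989.1.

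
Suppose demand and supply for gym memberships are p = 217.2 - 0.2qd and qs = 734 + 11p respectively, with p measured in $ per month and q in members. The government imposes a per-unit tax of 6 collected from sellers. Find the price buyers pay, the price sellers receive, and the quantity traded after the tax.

p_b = 26.125, p_s = 20.125, q = 955.375

Inverting to quantity form: qd = 1086 - 5p.
With a tax of 6 on sellers, they supply based on the net price p_s = p_b - 6, so qs = 668 + 11p_b.
Set qd = qs: 1086 - 5p_b = 668 + 11p_b, so 418 = 16p_b and p_b = 26.125.
So p_s = 20.125 and the quantity traded is q = 1086 - 5(26.125) = 955.375.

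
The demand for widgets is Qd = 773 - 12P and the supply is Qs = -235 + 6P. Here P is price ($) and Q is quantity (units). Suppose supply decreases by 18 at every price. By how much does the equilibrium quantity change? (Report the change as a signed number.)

ΔQ = -12

Equating demand and supply, 773 - 12P = -235 + 6P gives 18P = 1008, so P* = 56.
Substitute back: Q* = 773 - 12(56) = 101.
After the shift, supply is Qs = -253 + 6P.
The new intersection has 1026 = 18P, i.e. P = 57, Q = 89.
ΔQ = 89 - 101 = -12.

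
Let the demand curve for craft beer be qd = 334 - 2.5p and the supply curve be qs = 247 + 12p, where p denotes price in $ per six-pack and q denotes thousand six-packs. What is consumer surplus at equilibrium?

At equilibrium qd = qs, so 334 - 2.5p = 247 + 12p; collecting terms, 87 = 14.5p and p* = 6.
Plugging p* into demand: q* = 334 - 2.5(6) = 319.
Demand choke price (qd = 0): p = 334/2.5 = 133.6. Consumer surplus = ½ × (133.6 - 6) × 319 = 20352.2.

Consumer surplus = 20352.2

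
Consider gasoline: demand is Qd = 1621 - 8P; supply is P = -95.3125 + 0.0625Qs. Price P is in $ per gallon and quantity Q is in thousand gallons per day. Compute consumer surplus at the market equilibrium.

Solving each curve for Q: Qs = 1525 + 16P.
Equating demand and supply, 1621 - 8P = 1525 + 16P gives 24P = 96, so P* = 4.
Plugging P* into demand: Q* = 1621 - 8(4) = 1589.
Demand choke price (Qd = 0): P = 1621/8 = 202.625. Consumer surplus = ½ × (202.625 - 4) × 1589 = 157807.5625.

Consumer surplus = 157807.5625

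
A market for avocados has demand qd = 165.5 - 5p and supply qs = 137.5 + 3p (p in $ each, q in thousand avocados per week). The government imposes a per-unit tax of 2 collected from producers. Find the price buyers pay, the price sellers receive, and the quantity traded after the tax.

p_b = 4.25, p_s = 2.25, q = 144.25

Producers keep p_s = p_b - 2 per unit, so supply in terms of the buyer price is qs = 131.5 + 3p_b.
Market clearing requires 165.5 - 5p_b = 131.5 + 3p_b; hence 34 = 8p_b and p_b = 4.25.
Then p_s = 4.25 - 2 = 2.25 and q = 165.5 - 5(4.25) = 144.25.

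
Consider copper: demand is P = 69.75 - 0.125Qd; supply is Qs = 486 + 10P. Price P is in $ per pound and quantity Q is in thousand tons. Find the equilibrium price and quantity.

Inverting to quantity form: Qd = 558 - 8P.
Equating demand and supply, 558 - 8P = 486 + 10P gives 18P = 72, so P* = 4.
From the demand curve, Q* = 558 - 8(4) = 526.

P* = 4, Q* = 526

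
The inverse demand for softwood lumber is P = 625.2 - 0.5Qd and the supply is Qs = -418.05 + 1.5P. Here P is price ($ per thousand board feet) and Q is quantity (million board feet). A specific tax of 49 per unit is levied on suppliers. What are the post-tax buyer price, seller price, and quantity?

P_b = 497.7, P_s = 448.7, Q = 255

Solving each curve for Q: Qd = 1250.4 - 2P.
Suppliers keep P_s = P_b - 49 per unit, so supply in terms of the buyer price is Qs = -491.55 + 1.5P_b.
Set Qd = Qs: 1250.4 - 2P_b = -491.55 + 1.5P_b, so 1741.95 = 3.5P_b and P_b = 497.7.
Then P_s = 497.7 - 49 = 448.7 and Q = 1250.4 - 2(497.7) = 255.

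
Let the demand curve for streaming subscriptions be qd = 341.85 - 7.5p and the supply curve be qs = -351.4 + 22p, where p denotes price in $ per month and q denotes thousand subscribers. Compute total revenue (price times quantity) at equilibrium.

Total revenue = 3891.6

The market clears where 341.85 - 7.5p = -351.4 + 22p. Rearranging, 29.5p = 693.25, hence p* = 23.5.
Then q* = 341.85 - 7.5(23.5) = 165.6.
Total revenue = p* × q* = 23.5 × 165.6 = 3891.6.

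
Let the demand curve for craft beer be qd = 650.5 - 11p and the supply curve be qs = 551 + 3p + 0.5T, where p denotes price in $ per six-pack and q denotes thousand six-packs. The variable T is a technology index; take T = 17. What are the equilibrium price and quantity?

With T = 17, supply is qs = 559.5 + 3p.
Equating demand and supply, 650.5 - 11p = 559.5 + 3p gives 14p = 91, so p* = 6.5.
Plugging p* into demand: q* = 650.5 - 11(6.5) = 579.

p* = 6.5, q* = 579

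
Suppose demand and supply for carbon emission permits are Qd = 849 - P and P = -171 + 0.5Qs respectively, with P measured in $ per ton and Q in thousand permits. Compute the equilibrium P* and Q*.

In direct form, Qs = 342 + 2P.
The market clears where 849 - P = 342 + 2P. Rearranging, 3P = 507, hence P* = 169.
Plugging P* into demand: Q* = 849 - 169 = 680.

P* = 169, Q* = 680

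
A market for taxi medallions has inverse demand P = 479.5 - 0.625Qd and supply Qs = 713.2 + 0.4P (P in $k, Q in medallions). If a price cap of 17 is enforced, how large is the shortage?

Rewriting in direct form: Qd = 767.2 - 1.6P.
With P fixed at 17, quantity demanded is 740 and quantity supplied is 720.
Shortage = Qd - Qs = 740 - 720 = 20.

Shortage = 20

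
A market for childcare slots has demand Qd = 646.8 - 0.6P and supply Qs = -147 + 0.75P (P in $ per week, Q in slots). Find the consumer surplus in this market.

Consumer surplus = 72030

Set Qd = Qs: 646.8 - 0.6P = -147 + 0.75P, so 793.8 = 1.35P and P* = 588.
Substitute back: Q* = 646.8 - 0.6(588) = 294.
Demand choke price (Qd = 0): P = 646.8/0.6 = 1078. Consumer surplus = ½ × (1078 - 588) × 294 = 72030.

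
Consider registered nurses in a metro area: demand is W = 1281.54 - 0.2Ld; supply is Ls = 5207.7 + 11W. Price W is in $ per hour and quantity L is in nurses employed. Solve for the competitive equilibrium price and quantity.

W* = 75, L* = 6032.7

Rewriting in direct form: Ld = 6407.7 - 5W.
Set Ld = Ls: 6407.7 - 5W = 5207.7 + 11W, so 1200 = 16W and W* = 75.
Then L* = 6407.7 - 5(75) = 6032.7.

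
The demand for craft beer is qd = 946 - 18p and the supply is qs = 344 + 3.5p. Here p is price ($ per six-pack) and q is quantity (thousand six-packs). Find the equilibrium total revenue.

Equating demand and supply, 946 - 18p = 344 + 3.5p gives 21.5p = 602, so p* = 28.
Plugging p* into demand: q* = 946 - 18(28) = 442.
Total revenue = p* × q* = 28 × 442 = 12376.

Total revenue = 12376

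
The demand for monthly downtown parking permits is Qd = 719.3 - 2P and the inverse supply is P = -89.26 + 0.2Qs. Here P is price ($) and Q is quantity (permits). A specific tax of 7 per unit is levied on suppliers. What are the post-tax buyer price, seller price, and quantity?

Solving each curve for Q: Qs = 446.3 + 5P.
Suppliers keep P_s = P_b - 7 per unit, so supply in terms of the buyer price is Qs = 411.3 + 5P_b.
Market clearing requires 719.3 - 2P_b = 411.3 + 5P_b; hence 308 = 7P_b and P_b = 44.
Then P_s = 44 - 7 = 37 and Q = 719.3 - 2(44) = 631.3.

P_b = 44, P_s = 37, Q = 631.3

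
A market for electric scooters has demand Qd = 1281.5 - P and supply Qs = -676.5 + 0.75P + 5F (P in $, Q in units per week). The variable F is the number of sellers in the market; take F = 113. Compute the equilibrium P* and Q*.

P* = 796, Q* = 485.5

With F = 113, supply is Qs = -111.5 + 0.75P.
At equilibrium Qd = Qs, so 1281.5 - P = -111.5 + 0.75P; collecting terms, 1393 = 1.75P and P* = 796.
From the demand curve, Q* = 1281.5 - 796 = 485.5.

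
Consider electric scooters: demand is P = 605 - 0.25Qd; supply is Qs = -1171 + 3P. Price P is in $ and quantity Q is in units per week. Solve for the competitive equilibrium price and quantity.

P* = 513, Q* = 368

Inverting to quantity form: Qd = 2420 - 4P.
At equilibrium Qd = Qs, so 2420 - 4P = -1171 + 3P; collecting terms, 3591 = 7P and P* = 513.
Then Q* = 2420 - 4(513) = 368.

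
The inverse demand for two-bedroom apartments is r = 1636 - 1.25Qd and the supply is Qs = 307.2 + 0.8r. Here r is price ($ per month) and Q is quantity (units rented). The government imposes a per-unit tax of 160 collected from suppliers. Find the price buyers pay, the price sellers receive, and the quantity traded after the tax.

r_b = 706, r_s = 546, Q = 744

In direct form, Qd = 1308.8 - 0.8r.
The tax drives a wedge r_b - r_s = 160. Substituting r_s = r_b - 160 into supply: Qs = 179.2 + 0.8r_b.
Equate demand and the shifted supply: 1308.8 - 0.8r_b = 179.2 + 0.8r_b, giving 1.6r_b = 1129.6, so r_b = 706.
Then r_s = 706 - 160 = 546 and Q = 1308.8 - 0.8(706) = 744.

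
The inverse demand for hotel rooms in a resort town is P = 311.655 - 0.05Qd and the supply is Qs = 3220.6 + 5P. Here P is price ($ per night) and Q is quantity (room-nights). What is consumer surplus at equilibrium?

Rewriting in direct form: Qd = 6233.1 - 20P.
Set Qd = Qs: 6233.1 - 20P = 3220.6 + 5P, so 3012.5 = 25P and P* = 120.5.
Plugging P* into demand: Q* = 6233.1 - 20(120.5) = 3823.1.
Demand choke price (Qd = 0): P = 6233.1/20 = 311.655. Consumer surplus = ½ × (311.655 - 120.5) × 3823.1 = 365402.34025.

Consumer surplus = 365402.34025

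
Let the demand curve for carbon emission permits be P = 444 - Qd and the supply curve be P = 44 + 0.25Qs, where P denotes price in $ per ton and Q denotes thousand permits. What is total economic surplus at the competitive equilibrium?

Total surplus = 64000

Inverting to quantity form: Qd = 444 - P and Qs = -176 + 4P.
Equating demand and supply, 444 - P = -176 + 4P gives 5P = 620, so P* = 124.
Plugging P* into demand: Q* = 444 - 124 = 320.
Demand choke price = 444; supply choke price = 44. CS = ½(444 - 124)(320) = 51200; PS = ½(124 - 44)(320) = 12800. Total surplus = 64000.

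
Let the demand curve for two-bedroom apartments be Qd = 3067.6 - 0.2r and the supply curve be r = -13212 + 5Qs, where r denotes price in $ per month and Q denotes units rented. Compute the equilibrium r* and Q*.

r* = 1063, Q* = 2855

Inverting to quantity form: Qs = 2642.4 + 0.2r.
Equating demand and supply, 3067.6 - 0.2r = 2642.4 + 0.2r gives 0.4r = 425.2, so r* = 1063.
Then Q* = 3067.6 - 0.2(1063) = 2855.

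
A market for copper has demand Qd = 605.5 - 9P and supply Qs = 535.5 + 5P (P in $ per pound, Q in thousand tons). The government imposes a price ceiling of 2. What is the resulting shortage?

Shortage = 42

At P = 2: Qd = 587.5 and Qs = 545.5.
Shortage = Qd - Qs = 587.5 - 545.5 = 42.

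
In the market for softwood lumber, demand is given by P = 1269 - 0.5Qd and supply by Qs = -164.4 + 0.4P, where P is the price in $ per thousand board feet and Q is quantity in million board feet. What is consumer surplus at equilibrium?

Inverting to quantity form: Qd = 2538 - 2P.
At equilibrium Qd = Qs, so 2538 - 2P = -164.4 + 0.4P; collecting terms, 2702.4 = 2.4P and P* = 1126.
From the demand curve, Q* = 2538 - 2(1126) = 286.
Demand choke price (Qd = 0): P = 2538/2 = 1269. Consumer surplus = ½ × (1269 - 1126) × 286 = 20449.

Consumer surplus = 20449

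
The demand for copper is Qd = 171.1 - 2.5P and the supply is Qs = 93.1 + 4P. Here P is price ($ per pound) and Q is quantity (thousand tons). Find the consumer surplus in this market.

Consumer surplus = 3981.842

Set Qd = Qs: 171.1 - 2.5P = 93.1 + 4P, so 78 = 6.5P and P* = 12.
Then Q* = 171.1 - 2.5(12) = 141.1.
Demand choke price (Qd = 0): P = 171.1/2.5 = 68.44. Consumer surplus = ½ × (68.44 - 12) × 141.1 = 3981.842.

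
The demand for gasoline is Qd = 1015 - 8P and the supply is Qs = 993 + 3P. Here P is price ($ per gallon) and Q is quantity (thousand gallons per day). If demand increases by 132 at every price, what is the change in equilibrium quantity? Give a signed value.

ΔQ = 36

Set Qd = Qs: 1015 - 8P = 993 + 3P, so 22 = 11P and P* = 2.
Plugging P* into demand: Q* = 1015 - 8(2) = 999.
After the shift, demand is Qd = 1147 - 8P.
New equilibrium: 154 = 11P, so P = 14 and Q = 1035.
ΔQ = 1035 - 999 = 36.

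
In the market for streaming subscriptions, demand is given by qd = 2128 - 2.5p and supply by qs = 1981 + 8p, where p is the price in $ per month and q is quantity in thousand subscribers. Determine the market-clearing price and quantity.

Equating demand and supply, 2128 - 2.5p = 1981 + 8p gives 10.5p = 147, so p* = 14.
Substitute back: q* = 2128 - 2.5(14) = 2093.

p* = 14, q* = 2093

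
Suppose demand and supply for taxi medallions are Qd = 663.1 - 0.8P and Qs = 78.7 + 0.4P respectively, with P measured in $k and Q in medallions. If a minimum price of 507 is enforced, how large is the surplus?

At P = 507: Qd = 257.5 and Qs = 281.5.
Surplus = Qs - Qd = 281.5 - 257.5 = 24.

Surplus = 24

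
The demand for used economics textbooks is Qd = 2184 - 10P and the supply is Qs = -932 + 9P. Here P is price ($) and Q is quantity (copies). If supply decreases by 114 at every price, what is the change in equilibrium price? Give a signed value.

Set Qd = Qs: 2184 - 10P = -932 + 9P, so 3116 = 19P and P* = 164.
Plugging P* into demand: Q* = 2184 - 10(164) = 544.
After the shift, supply is Qs = -1046 + 9P.
New equilibrium: 3230 = 19P, so P = 170 and Q = 484.
ΔP = 170 - 164 = 6.

ΔP = 6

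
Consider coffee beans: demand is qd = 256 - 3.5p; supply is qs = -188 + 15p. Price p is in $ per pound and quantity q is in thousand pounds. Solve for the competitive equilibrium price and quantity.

p* = 24, q* = 172

Equating demand and supply, 256 - 3.5p = -188 + 15p gives 18.5p = 444, so p* = 24.
Plugging p* into demand: q* = 256 - 3.5(24) = 172.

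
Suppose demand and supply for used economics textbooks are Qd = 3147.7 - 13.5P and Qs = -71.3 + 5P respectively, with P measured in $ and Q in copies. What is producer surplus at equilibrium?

Producer surplus = 63792.169

Set Qd = Qs: 3147.7 - 13.5P = -71.3 + 5P, so 3219 = 18.5P and P* = 174.
Substitute back: Q* = 3147.7 - 13.5(174) = 798.7.
Supply choke price (Qs = 0): P = 14.26. Producer surplus = ½ × (174 - 14.26) × 798.7 = 63792.169.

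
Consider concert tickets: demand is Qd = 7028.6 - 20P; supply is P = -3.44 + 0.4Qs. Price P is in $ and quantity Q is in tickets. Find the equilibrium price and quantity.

Solving each curve for Q: Qs = 8.6 + 2.5P.
Equating demand and supply, 7028.6 - 20P = 8.6 + 2.5P gives 22.5P = 7020, so P* = 312.
From the demand curve, Q* = 7028.6 - 20(312) = 788.6.

P* = 312, Q* = 788.6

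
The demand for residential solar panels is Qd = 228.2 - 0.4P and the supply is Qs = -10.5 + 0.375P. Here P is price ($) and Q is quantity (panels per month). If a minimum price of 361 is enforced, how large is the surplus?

At P = 361: Qd = 83.8 and Qs = 124.875.
Surplus = Qs - Qd = 124.875 - 83.8 = 41.075.

Surplus = 41.075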